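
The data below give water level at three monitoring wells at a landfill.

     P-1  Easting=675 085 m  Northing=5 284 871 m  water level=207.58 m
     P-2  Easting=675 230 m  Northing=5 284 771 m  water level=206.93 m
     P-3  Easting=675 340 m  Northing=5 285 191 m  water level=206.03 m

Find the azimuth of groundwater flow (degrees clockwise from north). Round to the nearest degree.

Differences from P-1: to P-2 (Δx, Δy, Δh) = (145, -100, -0.65); to P-3 = (255, 320, -1.55).
Solve a·Δx + b·Δy = Δh: det = 145·320 − 255·(-100) = 71900.
∂h/∂x = [(-0.65)·320 − (-1.55)·(-100)] / 71900 = -0.005049
∂h/∂y = [145·(-1.55) − 255·(-0.65)] / 71900 = -0.0008206
Flow direction (−∇h) has components (+0.005049 E, +0.0008206 N).
Azimuth = atan2(E, N) = atan2(+0.005049, +0.0008206) = 80.8° ≈ 081°.

081°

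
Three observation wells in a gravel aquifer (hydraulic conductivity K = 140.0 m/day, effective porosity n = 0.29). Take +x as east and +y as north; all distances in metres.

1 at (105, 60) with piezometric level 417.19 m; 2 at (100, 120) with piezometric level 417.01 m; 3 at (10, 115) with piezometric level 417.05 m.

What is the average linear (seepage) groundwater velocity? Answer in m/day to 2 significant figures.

1.5 m/day

Taking 1 as reference: 2−1 = (-5, 60, -0.18); 3−1 = (-95, 55, -0.14).
Determinant of the coordinate differences = (-5)·55 − (-95)·60 = 5425.
∂h/∂x = [(-0.18)·55 − (-0.14)·60] / 5425 = -0.0002765
∂h/∂y = [(-5)·(-0.14) − (-95)·(-0.18)] / 5425 = -0.003023
|∇h| = √(-0.0002765² + -0.003023²) = 0.003036
Seepage velocity v = K·i/n = 140.0 × 0.003036 / 0.29 = 1.466 m/day.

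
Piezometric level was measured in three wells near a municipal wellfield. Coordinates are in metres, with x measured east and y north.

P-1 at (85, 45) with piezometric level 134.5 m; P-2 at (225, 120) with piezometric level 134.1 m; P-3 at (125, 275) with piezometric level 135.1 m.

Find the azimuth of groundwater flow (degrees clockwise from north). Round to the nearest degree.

Three-point gradient (reference P-1): Δ to P-2 = (140, 75, -0.4), Δ to P-3 = (40, 230, +0.6).
∂h/∂x = -0.004692, ∂h/∂y = +0.003425 (det = 29200).
Flow direction (−∇h) has components (+0.004692 E, -0.003425 N).
Azimuth = atan2(E, N) = atan2(+0.004692, -0.003425) = 126.1° ≈ 126°.

126°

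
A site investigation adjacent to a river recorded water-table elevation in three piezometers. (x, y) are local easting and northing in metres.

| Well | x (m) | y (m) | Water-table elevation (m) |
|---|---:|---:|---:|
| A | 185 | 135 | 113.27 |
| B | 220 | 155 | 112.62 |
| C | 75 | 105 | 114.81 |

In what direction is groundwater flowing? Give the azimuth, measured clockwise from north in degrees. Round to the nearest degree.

033°

Three-point gradient (reference A): Δ to B = (35, 20, -0.65), Δ to C = (-110, -30, +1.54).
∂h/∂x = -0.009826, ∂h/∂y = -0.01530 (det = 1150).
Flow direction (−∇h) has components (+0.009826 E, +0.01530 N).
Azimuth = atan2(E, N) = atan2(+0.009826, +0.01530) = 32.7° ≈ 033°.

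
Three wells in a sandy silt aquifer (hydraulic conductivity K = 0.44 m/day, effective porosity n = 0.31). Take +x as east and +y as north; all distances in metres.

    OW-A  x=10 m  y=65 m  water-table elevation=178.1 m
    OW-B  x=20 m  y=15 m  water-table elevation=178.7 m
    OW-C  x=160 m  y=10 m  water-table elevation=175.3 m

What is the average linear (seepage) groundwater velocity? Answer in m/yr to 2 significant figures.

16 m/yr

Taking OW-A as reference: OW-B−OW-A = (10, -50, +0.6); OW-C−OW-A = (150, -55, -2.8).
Determinant of the coordinate differences = 10·(-55) − 150·(-50) = 6950.
∂h/∂x = [(+0.6)·(-55) − (-2.8)·(-50)] / 6950 = -0.02489
∂h/∂y = [10·(-2.8) − 150·(+0.6)] / 6950 = -0.01698
|∇h| = √(-0.02489² + -0.01698²) = 0.03013
Seepage velocity v = K·i/n = 0.44 × 0.03013 / 0.31 = 0.04277 m/day = 15.62 m/yr.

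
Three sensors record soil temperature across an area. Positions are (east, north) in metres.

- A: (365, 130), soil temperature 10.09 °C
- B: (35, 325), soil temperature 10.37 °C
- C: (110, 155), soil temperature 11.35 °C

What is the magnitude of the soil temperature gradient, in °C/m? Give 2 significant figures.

0.010 °C/m

With T = a·x + b·y + c and A as origin, the differences give:
  (-330)·a + 195·b = +0.28
  (-255)·a + 25·b = +1.26
Eliminate b (×25 and ×195, subtract): 41475·a = -238.700 → a = ∂T/∂x = -0.005755
Back-substitute: b = ∂T/∂y = -0.008304.
|∇f| = √(-0.005755² + -0.008304²) = 0.0101 °C/m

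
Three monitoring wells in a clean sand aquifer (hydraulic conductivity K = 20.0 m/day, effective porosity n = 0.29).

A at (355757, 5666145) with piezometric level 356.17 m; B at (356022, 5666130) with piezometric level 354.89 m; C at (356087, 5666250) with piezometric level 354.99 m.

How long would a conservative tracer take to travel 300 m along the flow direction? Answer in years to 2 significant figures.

2.1 years

Taking A as reference: B−A = (265, -15, -1.28); C−A = (330, 105, -1.18).
Determinant of the coordinate differences = 265·105 − 330·(-15) = 32775.
∂h/∂x = [(-1.28)·105 − (-1.18)·(-15)] / 32775 = -0.004641
∂h/∂y = [265·(-1.18) − 330·(-1.28)] / 32775 = +0.003347
|∇h| = √(-0.004641² + 0.003347²) = 0.005722
Seepage velocity v = K·i/n = 20.0 × 0.005722 / 0.29 = 0.3946 m/day.
t = 300 / 0.3946 = 760.3 days = 2.08 years.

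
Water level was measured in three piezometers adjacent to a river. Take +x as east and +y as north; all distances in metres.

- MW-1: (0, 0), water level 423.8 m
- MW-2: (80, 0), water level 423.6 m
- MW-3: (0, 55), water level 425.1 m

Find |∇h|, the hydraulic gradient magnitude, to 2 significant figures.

∂h/∂x = (423.6 − 423.8) / (80 − 0) = -0.002500
∂h/∂y = (425.1 − 423.8) / (55 − 0) = +0.02364
|∇h| = √(-0.002500² + 0.02364²) = 0.02377

0.024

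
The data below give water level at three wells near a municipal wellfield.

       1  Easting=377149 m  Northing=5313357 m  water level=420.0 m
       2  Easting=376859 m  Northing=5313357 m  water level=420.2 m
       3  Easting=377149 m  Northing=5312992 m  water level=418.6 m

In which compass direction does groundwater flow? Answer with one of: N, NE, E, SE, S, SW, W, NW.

∂h/∂x = (420.2 − 420.0) / (376859 − 377149) = -0.0006897
∂h/∂y = (418.6 − 420.0) / (5312992 − 5313357) = +0.003836
Flow = −∇h = (+0.0006897 east, -0.003836 north), which points south.

S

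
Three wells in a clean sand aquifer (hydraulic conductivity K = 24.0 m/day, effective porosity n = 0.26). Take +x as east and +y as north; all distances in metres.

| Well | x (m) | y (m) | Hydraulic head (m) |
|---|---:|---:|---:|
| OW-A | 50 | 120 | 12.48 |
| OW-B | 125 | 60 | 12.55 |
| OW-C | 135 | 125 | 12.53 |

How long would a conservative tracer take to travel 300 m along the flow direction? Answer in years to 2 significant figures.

Taking OW-A as reference: OW-B−OW-A = (75, -60, +0.07); OW-C−OW-A = (85, 5, +0.05).
Determinant of the coordinate differences = 75·5 − 85·(-60) = 5475.
∂h/∂x = [(+0.07)·5 − (+0.05)·(-60)] / 5475 = +0.0006119
∂h/∂y = [75·(+0.05) − 85·(+0.07)] / 5475 = -0.0004018
|∇h| = √(0.0006119² + -0.0004018²) = 0.000732
Seepage velocity v = K·i/n = 24.0 × 0.000732 / 0.26 = 0.06757 m/day.
t = 300 / 0.06757 = 4440 days = 12.2 years.

12 years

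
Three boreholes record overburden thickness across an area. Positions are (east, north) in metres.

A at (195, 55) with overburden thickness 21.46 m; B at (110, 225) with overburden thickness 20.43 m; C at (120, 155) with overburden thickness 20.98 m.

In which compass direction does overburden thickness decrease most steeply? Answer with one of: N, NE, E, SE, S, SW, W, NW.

NE

With d = a·x + b·y + c and A as origin, the differences give:
  (-85)·a + 170·b = -1.03
  (-75)·a + 100·b = -0.48
Eliminate b (×100 and ×170, subtract): 4250·a = -21.400 → a = ∂d/∂x = -0.005035
Back-substitute: b = ∂d/∂y = -0.008576.
Steepest decrease is along −∇f = (+0.005035 E, +0.008576 N) → northeast.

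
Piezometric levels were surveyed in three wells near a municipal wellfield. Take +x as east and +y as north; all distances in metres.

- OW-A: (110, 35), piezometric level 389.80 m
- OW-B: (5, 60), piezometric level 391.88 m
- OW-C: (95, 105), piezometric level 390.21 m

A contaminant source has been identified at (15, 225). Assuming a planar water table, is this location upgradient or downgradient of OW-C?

upgradient

Three-point gradient (reference OW-A): Δ to OW-B = (-105, 25, +2.08), Δ to OW-C = (-15, 70, +0.41).
∂h/∂x = -0.01941, ∂h/∂y = +0.001699 (det = -6975).
Head at (15, 225) = 389.80 + (-0.01941)·(-95) + (+0.001699)·(190) = 391.97 m.
That is higher than the 390.21 m at OW-C, so the point is upgradient.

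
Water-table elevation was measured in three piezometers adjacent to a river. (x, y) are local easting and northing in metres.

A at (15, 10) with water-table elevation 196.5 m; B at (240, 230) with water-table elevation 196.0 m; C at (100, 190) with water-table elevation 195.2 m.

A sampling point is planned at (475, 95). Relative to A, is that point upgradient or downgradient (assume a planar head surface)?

upgradient

Three-point gradient (reference A): Δ to B = (225, 220, -0.5), Δ to C = (85, 180, -1.3).
∂h/∂x = +0.008991, ∂h/∂y = -0.01147 (det = 21800).
Head at (475, 95) = 196.5 + (+0.008991)·(460) + (-0.01147)·(85) = 199.66 m.
That is higher than the 196.5 m at A, so the point is upgradient.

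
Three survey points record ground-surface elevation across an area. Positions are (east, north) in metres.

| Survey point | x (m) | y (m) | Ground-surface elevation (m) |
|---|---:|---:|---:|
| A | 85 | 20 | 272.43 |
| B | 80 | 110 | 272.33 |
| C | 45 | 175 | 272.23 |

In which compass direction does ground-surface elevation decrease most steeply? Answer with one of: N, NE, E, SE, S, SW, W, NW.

NW

With z = a·x + b·y + c and A as origin, the differences give:
  (-5)·a + 90·b = -0.10
  (-40)·a + 155·b = -0.20
Eliminate b (×155 and ×90, subtract): 2825·a = 2.500 → a = ∂z/∂x = +0.0008850
Back-substitute: b = ∂z/∂y = -0.001062.
Steepest decrease is along −∇f = (-0.0008850 E, +0.001062 N) → northwest.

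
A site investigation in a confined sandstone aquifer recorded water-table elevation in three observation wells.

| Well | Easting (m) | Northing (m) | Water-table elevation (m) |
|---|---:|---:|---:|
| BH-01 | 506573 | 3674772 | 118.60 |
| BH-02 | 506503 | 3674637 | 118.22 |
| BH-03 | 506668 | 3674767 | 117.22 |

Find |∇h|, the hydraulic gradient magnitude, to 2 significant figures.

0.017

Taking BH-01 as reference: BH-02−BH-01 = (-70, -135, -0.38); BH-03−BH-01 = (95, -5, -1.38).
Solve a·Δx + b·Δy = Δh: det = (-70)·(-5) − 95·(-135) = 13175.
∂h/∂x = [(-0.38)·(-5) − (-1.38)·(-135)] / 13175 = -0.01400
∂h/∂y = [(-70)·(-1.38) − 95·(-0.38)] / 13175 = +0.01007
|∇h| = √(-0.01400² + 0.01007²) = 0.01725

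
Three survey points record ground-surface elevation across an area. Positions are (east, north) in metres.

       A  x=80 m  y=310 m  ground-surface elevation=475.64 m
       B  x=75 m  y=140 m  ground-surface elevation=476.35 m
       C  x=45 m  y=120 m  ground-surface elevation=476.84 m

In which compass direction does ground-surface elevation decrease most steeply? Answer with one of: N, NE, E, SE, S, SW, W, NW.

E

Differences from A: to B (Δx, Δy, Δh) = (-5, -170, +0.71); to C = (-35, -190, +1.20).
Solve a·Δx + b·Δy = Δz: det = (-5)·(-190) − (-35)·(-170) = -5000.
∂z/∂x = [(+0.71)·(-190) − (+1.20)·(-170)] / -5000 = -0.01382
∂z/∂y = [(-5)·(+1.20) − (-35)·(+0.71)] / -5000 = -0.003770
Steepest decrease is along −∇f = (+0.01382 E, +0.003770 N) → east.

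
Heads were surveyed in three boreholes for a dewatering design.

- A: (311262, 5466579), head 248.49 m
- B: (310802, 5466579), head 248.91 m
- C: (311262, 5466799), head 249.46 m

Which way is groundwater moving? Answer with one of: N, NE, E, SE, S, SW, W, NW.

S

∂h/∂x = (248.91 − 248.49) / (310802 − 311262) = -0.0009130
∂h/∂y = (249.46 − 248.49) / (5466799 − 5466579) = +0.004409
Flow = −∇h = (+0.0009130 east, -0.004409 north), which points south.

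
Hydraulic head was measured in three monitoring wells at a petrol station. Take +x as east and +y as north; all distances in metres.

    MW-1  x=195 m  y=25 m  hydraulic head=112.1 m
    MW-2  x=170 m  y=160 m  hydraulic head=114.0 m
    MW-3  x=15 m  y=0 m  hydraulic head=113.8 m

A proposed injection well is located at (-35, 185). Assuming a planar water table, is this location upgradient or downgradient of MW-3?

upgradient

Differences from MW-1: to MW-2 (Δx, Δy, Δh) = (-25, 135, +1.9); to MW-3 = (-180, -25, +1.7).
Determinant of the coordinate differences = (-25)·(-25) − (-180)·135 = 24925.
∂h/∂x = [(+1.9)·(-25) − (+1.7)·135] / 24925 = -0.01111
∂h/∂y = [(-25)·(+1.7) − (-180)·(+1.9)] / 24925 = +0.01202
Head at (-35, 185) = 112.1 + (-0.01111)·(-230) + (+0.01202)·(160) = 116.58 m.
That is higher than the 113.8 m at MW-3, so the point is upgradient.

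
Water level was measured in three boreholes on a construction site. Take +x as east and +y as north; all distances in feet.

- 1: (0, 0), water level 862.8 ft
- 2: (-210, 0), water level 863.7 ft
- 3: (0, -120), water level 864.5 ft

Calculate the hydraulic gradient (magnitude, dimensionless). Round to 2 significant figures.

0.015

∂h/∂x = (863.7 − 862.8) / (-210 − 0) = -0.004286
∂h/∂y = (864.5 − 862.8) / (-120 − 0) = -0.01417
|∇h| = √(-0.004286² + -0.01417²) = 0.0148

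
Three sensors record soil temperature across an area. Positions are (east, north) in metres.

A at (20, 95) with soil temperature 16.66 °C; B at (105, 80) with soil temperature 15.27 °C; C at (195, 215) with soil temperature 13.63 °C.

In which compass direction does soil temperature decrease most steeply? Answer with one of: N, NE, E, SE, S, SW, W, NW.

Three-point gradient (reference A): Δ to B = (85, -15, -1.39), Δ to C = (175, 120, -3.03).
∂T/∂x = -0.01655, ∂T/∂y = -0.001115 (det = 12825).
Steepest decrease is along −∇f = (+0.01655 E, +0.001115 N) → east.

E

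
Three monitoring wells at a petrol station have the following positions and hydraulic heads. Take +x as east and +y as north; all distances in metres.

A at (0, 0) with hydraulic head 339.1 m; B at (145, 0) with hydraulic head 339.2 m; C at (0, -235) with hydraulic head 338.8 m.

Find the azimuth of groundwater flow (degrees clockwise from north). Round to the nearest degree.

∂h/∂x = (339.2 − 339.1) / (145 − 0) = +0.0006897
∂h/∂y = (338.8 − 339.1) / (-235 − 0) = +0.001277
Flow direction (−∇h) has components (-0.0006897 E, -0.001277 N).
Azimuth = atan2(E, N) = atan2(-0.0006897, -0.001277) = 208.4° ≈ 208°.

208°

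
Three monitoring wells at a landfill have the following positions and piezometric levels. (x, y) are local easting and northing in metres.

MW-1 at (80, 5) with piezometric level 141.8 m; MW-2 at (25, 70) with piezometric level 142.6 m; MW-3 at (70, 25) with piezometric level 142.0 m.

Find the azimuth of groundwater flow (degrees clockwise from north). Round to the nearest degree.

135°

Differences from MW-1: to MW-2 (Δx, Δy, Δh) = (-55, 65, +0.8); to MW-3 = (-10, 20, +0.2).
Determinant of the coordinate differences = (-55)·20 − (-10)·65 = -450.
∂h/∂x = [(+0.8)·20 − (+0.2)·65] / -450 = -0.006667
∂h/∂y = [(-55)·(+0.2) − (-10)·(+0.8)] / -450 = +0.006667
Flow direction (−∇h) has components (+0.006667 E, -0.006667 N).
Azimuth = atan2(E, N) = atan2(+0.006667, -0.006667) = 135.0° ≈ 135°.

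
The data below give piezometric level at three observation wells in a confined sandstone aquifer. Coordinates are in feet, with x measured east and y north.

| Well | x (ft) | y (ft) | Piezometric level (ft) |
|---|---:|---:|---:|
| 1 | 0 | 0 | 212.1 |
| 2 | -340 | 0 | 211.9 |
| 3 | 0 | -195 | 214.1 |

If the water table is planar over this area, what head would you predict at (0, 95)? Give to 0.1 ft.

∂h/∂x = (211.9 − 212.1) / (-340 − 0) = +0.0005882
∂h/∂y = (214.1 − 212.1) / (-195 − 0) = -0.01026
h(0, 95) = 212.1 + (+0.0005882)·(0) + (-0.01026)·(95) = 212.1 +0.000 -0.974 = 211.126 ft.

211.1 ft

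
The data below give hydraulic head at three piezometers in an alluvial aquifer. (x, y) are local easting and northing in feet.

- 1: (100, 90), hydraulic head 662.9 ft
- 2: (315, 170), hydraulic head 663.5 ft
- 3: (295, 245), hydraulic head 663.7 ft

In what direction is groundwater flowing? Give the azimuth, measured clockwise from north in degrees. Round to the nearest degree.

With h = a·x + b·y + c and 1 as origin, the differences give:
  215·a + 80·b = +0.6
  195·a + 155·b = +0.8
Eliminate b (×155 and ×80, subtract): 17725·a = 29.00 → a = ∂h/∂x = +0.001636
Back-substitute: b = ∂h/∂y = +0.003103.
Flow direction (−∇h) has components (-0.001636 E, -0.003103 N).
Azimuth = atan2(E, N) = atan2(-0.001636, -0.003103) = 207.8° ≈ 208°.

208°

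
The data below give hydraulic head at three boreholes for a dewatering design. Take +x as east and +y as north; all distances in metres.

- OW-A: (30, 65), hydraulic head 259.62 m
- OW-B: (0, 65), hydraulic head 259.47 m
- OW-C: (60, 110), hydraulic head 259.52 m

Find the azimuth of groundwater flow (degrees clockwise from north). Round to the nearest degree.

Three-point gradient (reference OW-A): Δ to OW-B = (-30, 0, -0.15), Δ to OW-C = (30, 45, -0.10).
∂h/∂x = +0.005000, ∂h/∂y = -0.005556 (det = -1350).
Flow direction (−∇h) has components (-0.005000 E, +0.005556 N).
Azimuth = atan2(E, N) = atan2(-0.005000, +0.005556) = 318.0° ≈ 318°.

318°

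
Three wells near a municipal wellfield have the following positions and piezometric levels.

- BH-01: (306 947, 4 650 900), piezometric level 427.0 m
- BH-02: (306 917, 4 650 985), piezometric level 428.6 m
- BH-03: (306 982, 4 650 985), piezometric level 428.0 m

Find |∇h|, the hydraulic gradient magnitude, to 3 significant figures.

Taking BH-01 as reference: BH-02−BH-01 = (-30, 85, +1.6); BH-03−BH-01 = (35, 85, +1.0).
Solve a·Δx + b·Δy = Δh: det = (-30)·85 − 35·85 = -5525.
∂h/∂x = [(+1.6)·85 − (+1.0)·85] / -5525 = -0.009231
∂h/∂y = [(-30)·(+1.0) − 35·(+1.6)] / -5525 = +0.01557
|∇h| = √(-0.009231² + 0.01557²) = 0.0181

0.0181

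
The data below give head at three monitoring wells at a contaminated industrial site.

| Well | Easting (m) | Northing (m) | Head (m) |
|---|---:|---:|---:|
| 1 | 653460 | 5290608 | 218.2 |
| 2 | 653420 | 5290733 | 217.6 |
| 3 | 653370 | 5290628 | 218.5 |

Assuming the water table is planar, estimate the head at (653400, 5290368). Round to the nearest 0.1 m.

220.0 m

Three-point gradient (reference 1): Δ to 2 = (-40, 125, -0.6), Δ to 3 = (-90, 20, +0.3).
∂h/∂x = -0.004737, ∂h/∂y = -0.006316 (det = 10450).
h(653400, 5290368) = 218.2 + (-0.004737)·(-60) + (-0.006316)·(-240) = 218.2 +0.284 +1.516 = 220.000 m.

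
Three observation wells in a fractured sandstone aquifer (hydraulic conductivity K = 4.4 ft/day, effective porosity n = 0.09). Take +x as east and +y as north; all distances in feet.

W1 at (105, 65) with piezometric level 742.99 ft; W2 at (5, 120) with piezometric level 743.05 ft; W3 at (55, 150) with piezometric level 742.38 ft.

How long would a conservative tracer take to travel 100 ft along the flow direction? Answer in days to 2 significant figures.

Differences from W1: to W2 (Δx, Δy, Δh) = (-100, 55, +0.06); to W3 = (-50, 85, -0.61).
Determinant of the coordinate differences = (-100)·85 − (-50)·55 = -5750.
∂h/∂x = [(+0.06)·85 − (-0.61)·55] / -5750 = -0.006722
∂h/∂y = [(-100)·(-0.61) − (-50)·(+0.06)] / -5750 = -0.01113
|∇h| = √(-0.006722² + -0.01113²) = 0.013
Seepage velocity v = K·i/n = 4.4 × 0.013 / 0.09 = 0.6356 ft/day.
t = 100 / 0.6356 = 157.3 days.

160 days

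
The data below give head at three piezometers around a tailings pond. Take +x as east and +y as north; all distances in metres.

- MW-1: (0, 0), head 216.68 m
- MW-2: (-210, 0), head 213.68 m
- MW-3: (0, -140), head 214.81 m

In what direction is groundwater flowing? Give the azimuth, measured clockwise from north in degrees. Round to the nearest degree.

∂h/∂x = (213.68 − 216.68) / (-210 − 0) = +0.01429
∂h/∂y = (214.81 − 216.68) / (-140 − 0) = +0.01336
Flow direction (−∇h) has components (-0.01429 E, -0.01336 N).
Azimuth = atan2(E, N) = atan2(-0.01429, -0.01336) = 226.9° ≈ 227°.

227°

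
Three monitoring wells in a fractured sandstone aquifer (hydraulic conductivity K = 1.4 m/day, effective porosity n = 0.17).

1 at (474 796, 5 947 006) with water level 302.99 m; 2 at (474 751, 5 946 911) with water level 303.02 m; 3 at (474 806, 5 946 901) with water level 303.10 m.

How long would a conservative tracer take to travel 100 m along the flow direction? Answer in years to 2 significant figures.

Differences from 1: to 2 (Δx, Δy, Δh) = (-45, -95, +0.03); to 3 = (10, -105, +0.11).
Solve a·Δx + b·Δy = Δh: det = (-45)·(-105) − 10·(-95) = 5675.
∂h/∂x = [(+0.03)·(-105) − (+0.11)·(-95)] / 5675 = +0.001286
∂h/∂y = [(-45)·(+0.11) − 10·(+0.03)] / 5675 = -0.0009251
|∇h| = √(0.001286² + -0.0009251²) = 0.001584
Seepage velocity v = K·i/n = 1.4 × 0.001584 / 0.17 = 0.01304 m/day.
t = 100 / 0.01304 = 7669 days = 21 years.

21 years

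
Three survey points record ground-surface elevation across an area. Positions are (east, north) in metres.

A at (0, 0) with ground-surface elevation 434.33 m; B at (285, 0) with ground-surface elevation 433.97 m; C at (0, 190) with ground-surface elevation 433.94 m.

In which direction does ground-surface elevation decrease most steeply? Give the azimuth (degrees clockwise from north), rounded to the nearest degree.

032°

∂z/∂x = (433.97 − 434.33) / (285 − 0) = -0.001263
∂z/∂y = (433.94 − 434.33) / (190 − 0) = -0.002053
Steepest decrease is along −∇f: components (+0.001263 E, +0.002053 N).
Azimuth = atan2(+0.001263, +0.002053) = 31.6° ≈ 032°.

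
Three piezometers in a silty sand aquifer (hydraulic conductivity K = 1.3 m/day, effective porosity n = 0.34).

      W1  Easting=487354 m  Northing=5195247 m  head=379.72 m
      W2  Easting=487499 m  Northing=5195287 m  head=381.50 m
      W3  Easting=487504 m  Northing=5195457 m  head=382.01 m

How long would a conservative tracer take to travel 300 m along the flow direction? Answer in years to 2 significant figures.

18 years

Three-point gradient (reference W1): Δ to W2 = (145, 40, +1.78), Δ to W3 = (150, 210, +2.29).
∂h/∂x = +0.01154, ∂h/∂y = +0.002661 (det = 24450).
|∇h| = √(0.01154² + 0.002661²) = 0.01184
Seepage velocity v = K·i/n = 1.3 × 0.01184 / 0.34 = 0.04527 m/day.
t = 300 / 0.04527 = 6627 days = 18.1 years.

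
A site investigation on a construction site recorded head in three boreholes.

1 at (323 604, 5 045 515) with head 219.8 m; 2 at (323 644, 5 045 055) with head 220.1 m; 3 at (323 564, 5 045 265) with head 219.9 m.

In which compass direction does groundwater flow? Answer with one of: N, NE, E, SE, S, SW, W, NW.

NW

With h = a·x + b·y + c and 1 as origin, the differences give:
  40·a + (-460)·b = +0.3
  (-40)·a + (-250)·b = +0.1
Eliminate b (×(-250) and ×(-460), subtract): -28400·a = -29.00 → a = ∂h/∂x = +0.001021
Back-substitute: b = ∂h/∂y = -0.0005634.
Flow = −∇h = (-0.001021 east, +0.0005634 north), which points northwest.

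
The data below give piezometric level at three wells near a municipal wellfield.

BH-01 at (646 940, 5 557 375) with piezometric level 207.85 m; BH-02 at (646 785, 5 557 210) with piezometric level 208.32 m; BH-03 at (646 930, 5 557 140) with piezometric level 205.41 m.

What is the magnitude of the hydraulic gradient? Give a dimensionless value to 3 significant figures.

0.0184

Taking BH-01 as reference: BH-02−BH-01 = (-155, -165, +0.47); BH-03−BH-01 = (-10, -235, -2.44).
Determinant of the coordinate differences = (-155)·(-235) − (-10)·(-165) = 34775.
∂h/∂x = [(+0.47)·(-235) − (-2.44)·(-165)] / 34775 = -0.01475
∂h/∂y = [(-155)·(-2.44) − (-10)·(+0.47)] / 34775 = +0.01101
|∇h| = √(-0.01475² + 0.01101²) = 0.01841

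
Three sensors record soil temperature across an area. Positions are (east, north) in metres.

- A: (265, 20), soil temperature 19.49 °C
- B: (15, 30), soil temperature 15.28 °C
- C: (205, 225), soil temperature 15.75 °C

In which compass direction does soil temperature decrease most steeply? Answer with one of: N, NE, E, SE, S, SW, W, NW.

Taking A as reference: B−A = (-250, 10, -4.21); C−A = (-60, 205, -3.74).
Solve a·Δx + b·Δy = ΔT: det = (-250)·205 − (-60)·10 = -50650.
∂T/∂x = [(-4.21)·205 − (-3.74)·10] / -50650 = +0.01630
∂T/∂y = [(-250)·(-3.74) − (-60)·(-4.21)] / -50650 = -0.01347
Steepest decrease is along −∇f = (-0.01630 E, +0.01347 N) → northwest.

NW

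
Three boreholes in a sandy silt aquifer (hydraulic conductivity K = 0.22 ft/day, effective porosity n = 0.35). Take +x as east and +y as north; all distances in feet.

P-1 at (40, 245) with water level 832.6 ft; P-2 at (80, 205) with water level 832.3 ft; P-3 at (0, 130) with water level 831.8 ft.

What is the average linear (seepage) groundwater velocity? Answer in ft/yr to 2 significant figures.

Taking P-1 as reference: P-2−P-1 = (40, -40, -0.3); P-3−P-1 = (-40, -115, -0.8).
Solve a·Δx + b·Δy = Δh: det = 40·(-115) − (-40)·(-40) = -6200.
∂h/∂x = [(-0.3)·(-115) − (-0.8)·(-40)] / -6200 = -0.0004032
∂h/∂y = [40·(-0.8) − (-40)·(-0.3)] / -6200 = +0.007097
|∇h| = √(-0.0004032² + 0.007097²) = 0.007108
Seepage velocity v = K·i/n = 0.22 × 0.007108 / 0.35 = 0.004468 ft/day = 1.632 ft/yr.

1.6 ft/yr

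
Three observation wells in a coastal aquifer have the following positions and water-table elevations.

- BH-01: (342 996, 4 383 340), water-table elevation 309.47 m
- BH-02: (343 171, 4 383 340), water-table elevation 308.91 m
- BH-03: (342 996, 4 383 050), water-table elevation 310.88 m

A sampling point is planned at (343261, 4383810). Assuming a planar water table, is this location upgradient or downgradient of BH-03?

∂h/∂x = (308.91 − 309.47) / (343171 − 342996) = -0.003200
∂h/∂y = (310.88 − 309.47) / (4383050 − 4383340) = -0.004862
Head at (343261, 4383810) = 309.47 + (-0.003200)·(265) + (-0.004862)·(470) = 306.34 m.
That is lower than the 310.88 m at BH-03, so the point is downgradient.

downgradient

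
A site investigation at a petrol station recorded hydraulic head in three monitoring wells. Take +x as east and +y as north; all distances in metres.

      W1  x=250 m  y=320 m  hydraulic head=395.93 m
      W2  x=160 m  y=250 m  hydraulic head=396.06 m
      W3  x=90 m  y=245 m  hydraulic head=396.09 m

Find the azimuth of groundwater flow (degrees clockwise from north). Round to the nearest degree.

013°

With h = a·x + b·y + c and W1 as origin, the differences give:
  (-90)·a + (-70)·b = +0.13
  (-160)·a + (-75)·b = +0.16
Eliminate b (×(-75) and ×(-70), subtract): -4450·a = 1.450 → a = ∂h/∂x = -0.0003258
Back-substitute: b = ∂h/∂y = -0.001438.
Flow direction (−∇h) has components (+0.0003258 E, +0.001438 N).
Azimuth = atan2(E, N) = atan2(+0.0003258, +0.001438) = 12.8° ≈ 013°.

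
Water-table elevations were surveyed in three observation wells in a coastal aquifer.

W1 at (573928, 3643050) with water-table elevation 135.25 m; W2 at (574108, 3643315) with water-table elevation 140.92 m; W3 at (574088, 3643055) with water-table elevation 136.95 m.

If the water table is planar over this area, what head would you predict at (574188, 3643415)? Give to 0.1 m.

143.2 m

Taking W1 as reference: W2−W1 = (180, 265, +5.67); W3−W1 = (160, 5, +1.70).
Solve a·Δx + b·Δy = Δh: det = 180·5 − 160·265 = -41500.
∂h/∂x = [(+5.67)·5 − (+1.70)·265] / -41500 = +0.01017
∂h/∂y = [180·(+1.70) − 160·(+5.67)] / -41500 = +0.01449
h(574188, 3643415) = 135.25 + (+0.01017)·(260) + (+0.01449)·(365) = 135.25 +2.645 +5.288 = 143.182 m.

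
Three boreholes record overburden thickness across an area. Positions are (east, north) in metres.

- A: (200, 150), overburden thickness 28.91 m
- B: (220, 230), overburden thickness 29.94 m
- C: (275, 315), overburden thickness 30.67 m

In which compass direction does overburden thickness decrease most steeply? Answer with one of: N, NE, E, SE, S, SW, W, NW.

Differences from A: to B (Δx, Δy, Δh) = (20, 80, +1.03); to C = (75, 165, +1.76).
Solve a·Δx + b·Δy = Δd: det = 20·165 − 75·80 = -2700.
∂d/∂x = [(+1.03)·165 − (+1.76)·80] / -2700 = -0.01080
∂d/∂y = [20·(+1.76) − 75·(+1.03)] / -2700 = +0.01557
Steepest decrease is along −∇f = (+0.01080 E, -0.01557 N) → southeast.

SE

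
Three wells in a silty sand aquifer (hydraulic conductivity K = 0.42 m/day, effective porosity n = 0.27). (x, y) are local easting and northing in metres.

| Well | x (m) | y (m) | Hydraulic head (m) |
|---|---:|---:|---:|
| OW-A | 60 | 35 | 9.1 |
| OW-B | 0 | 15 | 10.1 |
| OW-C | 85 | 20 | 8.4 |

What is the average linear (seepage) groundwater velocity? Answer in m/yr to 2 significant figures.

With h = a·x + b·y + c and OW-A as origin, the differences give:
  (-60)·a + (-20)·b = +1.0
  25·a + (-15)·b = -0.7
Eliminate b (×(-15) and ×(-20), subtract): 1400·a = -29.00 → a = ∂h/∂x = -0.02071
Back-substitute: b = ∂h/∂y = +0.01214.
|∇h| = √(-0.02071² + 0.01214²) = 0.02401
Seepage velocity v = K·i/n = 0.42 × 0.02401 / 0.27 = 0.03735 m/day = 13.64 m/yr.

14 m/yr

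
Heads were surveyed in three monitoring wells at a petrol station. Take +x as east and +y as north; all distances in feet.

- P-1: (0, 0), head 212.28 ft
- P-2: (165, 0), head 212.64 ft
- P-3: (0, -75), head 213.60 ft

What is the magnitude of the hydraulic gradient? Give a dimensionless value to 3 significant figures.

∂h/∂x = (212.64 − 212.28) / (165 − 0) = +0.002182
∂h/∂y = (213.60 − 212.28) / (-75 − 0) = -0.01760
|∇h| = √(0.002182² + -0.01760²) = 0.01773

0.0177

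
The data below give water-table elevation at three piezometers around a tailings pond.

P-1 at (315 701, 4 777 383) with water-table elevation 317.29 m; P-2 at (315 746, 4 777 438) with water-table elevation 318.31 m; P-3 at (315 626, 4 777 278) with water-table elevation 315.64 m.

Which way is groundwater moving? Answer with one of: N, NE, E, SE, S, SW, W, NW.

W

With h = a·x + b·y + c and P-1 as origin, the differences give:
  45·a + 55·b = +1.02
  (-75)·a + (-105)·b = -1.65
Eliminate b (×(-105) and ×55, subtract): -600·a = -16.350 → a = ∂h/∂x = +0.02725
Back-substitute: b = ∂h/∂y = -0.003750.
Flow = −∇h = (-0.02725 east, +0.003750 north), which points west.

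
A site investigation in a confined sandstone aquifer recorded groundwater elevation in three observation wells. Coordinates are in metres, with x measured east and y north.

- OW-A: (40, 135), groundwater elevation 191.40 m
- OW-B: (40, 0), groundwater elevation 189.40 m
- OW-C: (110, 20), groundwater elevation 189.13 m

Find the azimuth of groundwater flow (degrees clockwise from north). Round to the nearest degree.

Differences from OW-A: to OW-B (Δx, Δy, Δh) = (0, -135, -2.00); to OW-C = (70, -115, -2.27).
Solve a·Δx + b·Δy = Δh: det = 0·(-115) − 70·(-135) = 9450.
∂h/∂x = [(-2.00)·(-115) − (-2.27)·(-135)] / 9450 = -0.008090
∂h/∂y = [0·(-2.27) − 70·(-2.00)] / 9450 = +0.01481
Flow direction (−∇h) has components (+0.008090 E, -0.01481 N).
Azimuth = atan2(E, N) = atan2(+0.008090, -0.01481) = 151.4° ≈ 151°.

151°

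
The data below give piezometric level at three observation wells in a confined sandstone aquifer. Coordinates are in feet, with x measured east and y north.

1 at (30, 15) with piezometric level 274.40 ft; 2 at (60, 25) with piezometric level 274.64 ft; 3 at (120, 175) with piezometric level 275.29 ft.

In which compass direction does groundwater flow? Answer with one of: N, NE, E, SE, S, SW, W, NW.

With h = a·x + b·y + c and 1 as origin, the differences give:
  30·a + 10·b = +0.24
  90·a + 160·b = +0.89
Eliminate b (×160 and ×10, subtract): 3900·a = 29.500 → a = ∂h/∂x = +0.007564
Back-substitute: b = ∂h/∂y = +0.001308.
Flow = −∇h = (-0.007564 east, -0.001308 north), which points west.

W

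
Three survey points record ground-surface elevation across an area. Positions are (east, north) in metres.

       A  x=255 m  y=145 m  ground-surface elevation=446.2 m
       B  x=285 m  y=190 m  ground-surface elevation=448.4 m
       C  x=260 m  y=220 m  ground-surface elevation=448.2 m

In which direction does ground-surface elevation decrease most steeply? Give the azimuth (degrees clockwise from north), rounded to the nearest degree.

237°

Taking A as reference: B−A = (30, 45, +2.2); C−A = (5, 75, +2.0).
Solve a·Δx + b·Δy = Δz: det = 30·75 − 5·45 = 2025.
∂z/∂x = [(+2.2)·75 − (+2.0)·45] / 2025 = +0.03704
∂z/∂y = [30·(+2.0) − 5·(+2.2)] / 2025 = +0.02420
Steepest decrease is along −∇f: components (-0.03704 E, -0.02420 N).
Azimuth = atan2(-0.03704, -0.02420) = 236.8° ≈ 237°.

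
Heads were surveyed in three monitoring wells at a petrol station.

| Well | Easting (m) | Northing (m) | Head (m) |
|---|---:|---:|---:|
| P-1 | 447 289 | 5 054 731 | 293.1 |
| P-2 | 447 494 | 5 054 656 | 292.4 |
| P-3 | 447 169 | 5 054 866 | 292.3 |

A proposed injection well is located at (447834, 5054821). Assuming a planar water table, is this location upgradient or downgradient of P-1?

downgradient

Three-point gradient (reference P-1): Δ to P-2 = (205, -75, -0.7), Δ to P-3 = (-120, 135, -0.8).
∂h/∂x = -0.008273, ∂h/∂y = -0.01328 (det = 18675).
Head at (447834, 5054821) = 293.1 + (-0.008273)·(545) + (-0.01328)·(90) = 287.40 m.
That is lower than the 293.1 m at P-1, so the point is downgradient.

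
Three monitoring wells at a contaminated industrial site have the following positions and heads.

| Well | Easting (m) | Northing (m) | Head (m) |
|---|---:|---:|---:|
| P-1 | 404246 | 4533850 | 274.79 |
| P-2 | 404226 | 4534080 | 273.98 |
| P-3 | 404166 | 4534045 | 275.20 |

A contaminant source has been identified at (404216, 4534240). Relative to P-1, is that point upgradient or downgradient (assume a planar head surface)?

downgradient

Taking P-1 as reference: P-2−P-1 = (-20, 230, -0.81); P-3−P-1 = (-80, 195, +0.41).
Solve a·Δx + b·Δy = Δh: det = (-20)·195 − (-80)·230 = 14500.
∂h/∂x = [(-0.81)·195 − (+0.41)·230] / 14500 = -0.01740
∂h/∂y = [(-20)·(+0.41) − (-80)·(-0.81)] / 14500 = -0.005034
Head at (404216, 4534240) = 274.79 + (-0.01740)·(-30) + (-0.005034)·(390) = 273.35 m.
That is lower than the 274.79 m at P-1, so the point is downgradient.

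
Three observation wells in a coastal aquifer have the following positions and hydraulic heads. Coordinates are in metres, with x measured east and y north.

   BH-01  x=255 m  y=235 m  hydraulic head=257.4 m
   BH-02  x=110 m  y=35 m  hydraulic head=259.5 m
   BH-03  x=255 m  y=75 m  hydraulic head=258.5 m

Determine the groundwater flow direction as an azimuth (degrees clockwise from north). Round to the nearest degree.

With h = a·x + b·y + c and BH-01 as origin, the differences give:
  (-145)·a + (-200)·b = +2.1
  0·a + (-160)·b = +1.1
Eliminate b (×(-160) and ×(-200), subtract): 23200·a = -116.00 → a = ∂h/∂x = -0.005000
Back-substitute: b = ∂h/∂y = -0.006875.
Flow direction (−∇h) has components (+0.005000 E, +0.006875 N).
Azimuth = atan2(E, N) = atan2(+0.005000, +0.006875) = 36.0° ≈ 036°.

036°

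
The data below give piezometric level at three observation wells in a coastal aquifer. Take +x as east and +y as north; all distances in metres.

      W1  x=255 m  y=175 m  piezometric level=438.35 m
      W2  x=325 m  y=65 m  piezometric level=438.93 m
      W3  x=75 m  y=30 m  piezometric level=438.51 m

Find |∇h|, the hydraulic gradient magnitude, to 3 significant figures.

Taking W1 as reference: W2−W1 = (70, -110, +0.58); W3−W1 = (-180, -145, +0.16).
Solve a·Δx + b·Δy = Δh: det = 70·(-145) − (-180)·(-110) = -29950.
∂h/∂x = [(+0.58)·(-145) − (+0.16)·(-110)] / -29950 = +0.002220
∂h/∂y = [70·(+0.16) − (-180)·(+0.58)] / -29950 = -0.003860
|∇h| = √(0.002220² + -0.003860²) = 0.004453

0.00445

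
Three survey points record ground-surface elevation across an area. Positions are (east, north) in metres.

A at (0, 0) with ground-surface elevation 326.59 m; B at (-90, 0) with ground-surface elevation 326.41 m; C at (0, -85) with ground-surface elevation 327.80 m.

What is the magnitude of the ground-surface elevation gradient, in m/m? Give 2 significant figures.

∂z/∂x = (326.41 − 326.59) / (-90 − 0) = +0.002000
∂z/∂y = (327.80 − 326.59) / (-85 − 0) = -0.01424
|∇f| = √(0.002000² + -0.01424²) = 0.01438 m/m

0.014 m/m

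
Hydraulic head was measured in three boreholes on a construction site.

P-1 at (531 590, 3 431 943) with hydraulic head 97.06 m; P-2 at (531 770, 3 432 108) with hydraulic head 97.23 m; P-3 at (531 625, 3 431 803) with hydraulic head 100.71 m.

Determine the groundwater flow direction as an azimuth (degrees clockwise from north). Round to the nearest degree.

Three-point gradient (reference P-1): Δ to P-2 = (180, 165, +0.17), Δ to P-3 = (35, -140, +3.65).
∂h/∂x = +0.02021, ∂h/∂y = -0.02102 (det = -30975).
Flow direction (−∇h) has components (-0.02021 E, +0.02102 N).
Azimuth = atan2(E, N) = atan2(-0.02021, +0.02102) = 316.1° ≈ 316°.

316°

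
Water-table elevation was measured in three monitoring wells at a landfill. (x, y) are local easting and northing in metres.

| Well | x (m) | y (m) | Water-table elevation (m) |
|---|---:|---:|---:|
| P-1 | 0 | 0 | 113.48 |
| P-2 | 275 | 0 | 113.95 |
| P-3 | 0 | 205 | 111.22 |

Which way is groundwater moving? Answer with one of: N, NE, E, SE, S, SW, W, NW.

∂h/∂x = (113.95 − 113.48) / (275 − 0) = +0.001709
∂h/∂y = (111.22 − 113.48) / (205 − 0) = -0.01102
Flow = −∇h = (-0.001709 east, +0.01102 north), which points north.

N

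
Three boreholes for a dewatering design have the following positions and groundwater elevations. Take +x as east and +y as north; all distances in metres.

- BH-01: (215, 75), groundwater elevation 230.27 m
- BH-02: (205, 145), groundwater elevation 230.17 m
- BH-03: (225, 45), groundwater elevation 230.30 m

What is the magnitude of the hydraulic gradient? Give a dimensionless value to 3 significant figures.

With h = a·x + b·y + c and BH-01 as origin, the differences give:
  (-10)·a + 70·b = -0.10
  10·a + (-30)·b = +0.03
Eliminate b (×(-30) and ×70, subtract): -400·a = 0.900 → a = ∂h/∂x = -0.002250
Back-substitute: b = ∂h/∂y = -0.001750.
|∇h| = √(-0.002250² + -0.001750²) = 0.00285

0.00285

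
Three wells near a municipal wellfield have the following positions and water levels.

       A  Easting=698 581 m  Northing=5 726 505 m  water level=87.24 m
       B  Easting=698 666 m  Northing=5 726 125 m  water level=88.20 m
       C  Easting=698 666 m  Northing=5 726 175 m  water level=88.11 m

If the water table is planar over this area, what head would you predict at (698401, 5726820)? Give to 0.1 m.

With h = a·x + b·y + c and A as origin, the differences give:
  85·a + (-380)·b = +0.96
  85·a + (-330)·b = +0.87
Eliminate b (×(-330) and ×(-380), subtract): 4250·a = 13.800 → a = ∂h/∂x = +0.003247
Back-substitute: b = ∂h/∂y = -0.001800.
h(698401, 5726820) = 87.24 + (+0.003247)·(-180) + (-0.001800)·(315) = 87.24 -0.584 -0.567 = 86.089 m.

86.1 m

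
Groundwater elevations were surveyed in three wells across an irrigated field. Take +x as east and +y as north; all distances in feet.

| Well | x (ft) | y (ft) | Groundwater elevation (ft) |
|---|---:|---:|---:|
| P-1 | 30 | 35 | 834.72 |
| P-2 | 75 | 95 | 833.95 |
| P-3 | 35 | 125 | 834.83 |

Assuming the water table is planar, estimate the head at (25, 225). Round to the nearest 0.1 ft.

Taking P-1 as reference: P-2−P-1 = (45, 60, -0.77); P-3−P-1 = (5, 90, +0.11).
Solve a·Δx + b·Δy = Δh: det = 45·90 − 5·60 = 3750.
∂h/∂x = [(-0.77)·90 − (+0.11)·60] / 3750 = -0.02024
∂h/∂y = [45·(+0.11) − 5·(-0.77)] / 3750 = +0.002347
h(25, 225) = 834.72 + (-0.02024)·(-5) + (+0.002347)·(190) = 834.72 +0.101 +0.446 = 835.267 ft.

835.3 ft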